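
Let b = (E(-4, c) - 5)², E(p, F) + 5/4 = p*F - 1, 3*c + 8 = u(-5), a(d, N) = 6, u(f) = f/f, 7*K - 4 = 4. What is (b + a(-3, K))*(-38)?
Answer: -28291/72 ≈ -392.93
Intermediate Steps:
K = 8/7 (K = 4/7 + (⅐)*4 = 4/7 + 4/7 = 8/7 ≈ 1.1429)
u(f) = 1
c = -7/3 (c = -8/3 + (⅓)*1 = -8/3 + ⅓ = -7/3 ≈ -2.3333)
E(p, F) = -9/4 + F*p (E(p, F) = -5/4 + (p*F - 1) = -5/4 + (F*p - 1) = -5/4 + (-1 + F*p) = -9/4 + F*p)
b = 625/144 (b = ((-9/4 - 7/3*(-4)) - 5)² = ((-9/4 + 28/3) - 5)² = (85/12 - 5)² = (25/12)² = 625/144 ≈ 4.3403)
(b + a(-3, K))*(-38) = (625/144 + 6)*(-38) = (1489/144)*(-38) = -28291/72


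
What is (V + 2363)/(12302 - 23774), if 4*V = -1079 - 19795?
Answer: 5711/22944 ≈ 0.24891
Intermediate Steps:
V = -10437/2 (V = (-1079 - 19795)/4 = (1/4)*(-20874) = -10437/2 ≈ -5218.5)
(V + 2363)/(12302 - 23774) = (-10437/2 + 2363)/(12302 - 23774) = -5711/2/(-11472) = -5711/2*(-1/11472) = 5711/22944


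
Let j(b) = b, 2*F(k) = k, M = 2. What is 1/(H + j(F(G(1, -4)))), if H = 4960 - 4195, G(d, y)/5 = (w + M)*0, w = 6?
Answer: 1/765 ≈ 0.0013072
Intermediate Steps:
G(d, y) = 0 (G(d, y) = 5*((6 + 2)*0) = 5*(8*0) = 5*0 = 0)
F(k) = k/2
H = 765
1/(H + j(F(G(1, -4)))) = 1/(765 + (1/2)*0) = 1/(765 + 0) = 1/765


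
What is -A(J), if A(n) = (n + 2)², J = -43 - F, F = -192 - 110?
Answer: -68121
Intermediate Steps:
F = -302
J = 259 (J = -43 - 1*(-302) = -43 + 302 = 259)
A(n) = (2 + n)²
-A(J) = -(2 + 259)² = -1*261² = -1*68121 = -68121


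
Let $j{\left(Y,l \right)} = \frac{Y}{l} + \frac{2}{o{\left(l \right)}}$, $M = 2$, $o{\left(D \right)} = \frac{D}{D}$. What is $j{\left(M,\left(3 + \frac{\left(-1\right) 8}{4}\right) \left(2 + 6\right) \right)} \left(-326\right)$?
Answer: $- \frac{1467}{2} \approx -733.5$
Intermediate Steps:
$o{\left(D \right)} = 1$
$j{\left(Y,l \right)} = 2 + \frac{Y}{l}$ ($j{\left(Y,l \right)} = \frac{Y}{l} + \frac{2}{1} = \frac{Y}{l} + 2 \cdot 1 = \frac{Y}{l} + 2 = 2 + \frac{Y}{l}$)
$j{\left(M,\left(3 + \frac{\left(-1\right) 8}{4}\right) \left(2 + 6\right) \right)} \left(-326\right) = \left(2 + \frac{2}{\left(3 + \frac{\left(-1\right) 8}{4}\right) \left(2 + 6\right)}\right) \left(-326\right) = \left(2 + \frac{2}{\left(3 - 2\right) 8}\right) \left(-326\right) = \left(2 + \frac{2}{1 \cdot 8}\right) \left(-326\right) = \left(2 + \frac{2}{8}\right) \left(-326\right) = \left(2 + 2 \cdot \frac{1}{8}\right) \left(-326\right) = \left(2 + \frac{1}{4}\right) \left(-326\right) = \frac{9}{4} \left(-326\right) = - \frac{1467}{2}$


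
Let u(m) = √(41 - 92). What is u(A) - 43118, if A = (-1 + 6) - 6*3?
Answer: -43118 + I*√51 ≈ -43118.0 + 7.1414*I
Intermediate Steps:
A = -13 (A = 5 - 18 = -13)
u(m) = I*√51 (u(m) = √(-51) = I*√51)
u(A) - 43118 = I*√51 - 43118 = -43118 + I*√51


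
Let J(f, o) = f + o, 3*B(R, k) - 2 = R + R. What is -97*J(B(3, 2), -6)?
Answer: 970/3 ≈ 323.33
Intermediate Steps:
B(R, k) = ⅔ + 2*R/3 (B(R, k) = ⅔ + (R + R)/3 = ⅔ + (2*R)/3 = ⅔ + 2*R/3)
-97*J(B(3, 2), -6) = -97*((⅔ + (⅔)*3) - 6) = -97*((⅔ + 2) - 6) = -97*(8/3 - 6) = -97*(-10/3) = 970/3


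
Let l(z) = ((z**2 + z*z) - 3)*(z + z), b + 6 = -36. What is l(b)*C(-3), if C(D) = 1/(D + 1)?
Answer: 148050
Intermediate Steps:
b = -42 (b = -6 - 36 = -42)
C(D) = 1/(1 + D)
l(z) = 2*z*(-3 + 2*z**2) (l(z) = ((z**2 + z**2) - 3)*(2*z) = (2*z**2 - 3)*(2*z) = (-3 + 2*z**2)*(2*z) = 2*z*(-3 + 2*z**2))
l(b)*C(-3) = (-6*(-42) + 4*(-42)**3)/(1 - 3) = (252 + 4*(-74088))/(-2) = (252 - 296352)*(-1/2) = -296100*(-1/2) = 148050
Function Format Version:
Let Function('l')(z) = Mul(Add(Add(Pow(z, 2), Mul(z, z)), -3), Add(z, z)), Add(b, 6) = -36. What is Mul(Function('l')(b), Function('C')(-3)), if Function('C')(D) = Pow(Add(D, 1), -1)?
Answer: 148050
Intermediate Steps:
b = -42 (b = Add(-6, -36) = -42)
Function('C')(D) = Pow(Add(1, D), -1)
Function('l')(z) = Mul(2, z, Add(-3, Mul(2, Pow(z, 2)))) (Function('l')(z) = Mul(Add(Add(Pow(z, 2), Pow(z, 2)), -3), Mul(2, z)) = Mul(Add(Mul(2, Pow(z, 2)), -3), Mul(2, z)) = Mul(Add(-3, Mul(2, Pow(z, 2))), Mul(2, z)) = Mul(2, z, Add(-3, Mul(2, Pow(z, 2)))))
Mul(Function('l')(b), Function('C')(-3)) = Mul(Add(Mul(-6, -42), Mul(4, Pow(-42, 3))), Pow(Add(1, -3), -1)) = Mul(Add(252, Mul(4, -74088)), Pow(-2, -1)) = Mul(Add(252, -296352), Rational(-1, 2)) = Mul(-296100, Rational(-1, 2)) = 148050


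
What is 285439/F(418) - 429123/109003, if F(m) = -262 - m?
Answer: -31405510957/74122040 ≈ -423.70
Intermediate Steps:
285439/F(418) - 429123/109003 = 285439/(-262 - 1*418) - 429123/109003 = 285439/(-262 - 418) - 429123*1/109003 = 285439/(-680) - 429123/109003 = 285439*(-1/680) - 429123/109003 = -285439/680 - 429123/109003 = -31405510957/74122040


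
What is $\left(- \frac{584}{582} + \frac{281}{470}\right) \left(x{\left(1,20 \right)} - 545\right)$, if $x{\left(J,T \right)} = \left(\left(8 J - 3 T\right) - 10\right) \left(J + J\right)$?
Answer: $\frac{12369587}{45590} \approx 271.32$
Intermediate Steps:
$x{\left(J,T \right)} = 2 J \left(-10 - 3 T + 8 J\right)$ ($x{\left(J,T \right)} = \left(\left(- 3 T + 8 J\right) - 10\right) 2 J = \left(-10 - 3 T + 8 J\right) 2 J = 2 J \left(-10 - 3 T + 8 J\right)$)
$\left(- \frac{584}{582} + \frac{281}{470}\right) \left(x{\left(1,20 \right)} - 545\right) = \left(- \frac{584}{582} + \frac{281}{470}\right) \left(2 \cdot 1 \left(-10 - 60 + 8 \cdot 1\right) - 545\right) = \left(\left(-584\right) \frac{1}{582} + 281 \cdot \frac{1}{470}\right) \left(2 \cdot 1 \left(-10 - 60 + 8\right) - 545\right) = \left(- \frac{292}{291} + \frac{281}{470}\right) \left(2 \cdot 1 \left(-62\right) - 545\right) = - \frac{55469 \left(-124 - 545\right)}{136770} = \left(- \frac{55469}{136770}\right) \left(-669\right) = \frac{12369587}{45590}$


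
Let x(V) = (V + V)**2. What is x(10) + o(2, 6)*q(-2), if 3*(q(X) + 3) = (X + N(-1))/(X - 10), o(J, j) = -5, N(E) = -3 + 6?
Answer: 14945/36 ≈ 415.14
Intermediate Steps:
N(E) = 3
x(V) = 4*V**2 (x(V) = (2*V)**2 = 4*V**2)
q(X) = -3 + (3 + X)/(3*(-10 + X)) (q(X) = -3 + ((X + 3)/(X - 10))/3 = -3 + ((3 + X)/(-10 + X))/3 = -3 + (3 + X)/(3*(-10 + X)))
x(10) + o(2, 6)*q(-2) = 4*10**2 - 5*(93 - 8*(-2))/(3*(-10 - 2)) = 4*100 - 5*(93 + 16)/(3*(-12)) = 400 - 5*(-1)*109/(3*12) = 400 - 5*(-109/36) = 400 + 545/36 = 14945/36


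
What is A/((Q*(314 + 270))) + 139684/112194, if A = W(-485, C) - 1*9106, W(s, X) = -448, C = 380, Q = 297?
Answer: 643222471/540550692 ≈ 1.1899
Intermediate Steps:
A = -9554 (A = -448 - 1*9106 = -448 - 9106 = -9554)
A/((Q*(314 + 270))) + 139684/112194 = -9554*1/(297*(314 + 270)) + 139684/112194 = -9554/(297*584) + 139684*(1/112194) = -9554/173448 + 69842/56097 = -9554*1/173448 + 69842/56097 = -4777/86724 + 69842/56097 = 643222471/540550692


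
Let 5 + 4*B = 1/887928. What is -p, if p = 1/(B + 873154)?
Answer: -3551712/3101187100009 ≈ -1.1453e-6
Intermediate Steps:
B = -4439639/3551712 (B = -5/4 + (1/4)/887928 = -5/4 + (1/4)*(1/887928) = -5/4 + 1/3551712 = -4439639/3551712 ≈ -1.2500)
p = 3551712/3101187100009 (p = 1/(-4439639/3551712 + 873154) = 1/(3101187100009/3551712) = 3551712/3101187100009 ≈ 1.1453e-6)
-p = -1*3551712/3101187100009 = -3551712/3101187100009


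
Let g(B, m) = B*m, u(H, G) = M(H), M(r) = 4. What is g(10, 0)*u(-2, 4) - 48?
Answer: -48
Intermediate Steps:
u(H, G) = 4
g(10, 0)*u(-2, 4) - 48 = (10*0)*4 - 48 = 0*4 - 48 = 0 - 48 = -48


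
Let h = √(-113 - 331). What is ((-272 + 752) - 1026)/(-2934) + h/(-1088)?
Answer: 91/489 - I*√111/544 ≈ 0.18609 - 0.019367*I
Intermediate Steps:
h = 2*I*√111 (h = √(-444) = 2*I*√111 ≈ 21.071*I)
((-272 + 752) - 1026)/(-2934) + h/(-1088) = ((-272 + 752) - 1026)/(-2934) + (2*I*√111)/(-1088) = (480 - 1026)*(-1/2934) + (2*I*√111)*(-1/1088) = -546*(-1/2934) - I*√111/544 = 91/489 - I*√111/544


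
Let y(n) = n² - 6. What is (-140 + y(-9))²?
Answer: 4225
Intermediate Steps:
y(n) = -6 + n²
(-140 + y(-9))² = (-140 + (-6 + (-9)²))² = (-140 + (-6 + 81))² = (-140 + 75)² = (-65)² = 4225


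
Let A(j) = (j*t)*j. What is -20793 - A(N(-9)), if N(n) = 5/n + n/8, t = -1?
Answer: -107776271/5184 ≈ -20790.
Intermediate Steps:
N(n) = 5/n + n/8 (N(n) = 5/n + n*(⅛) = 5/n + n/8)
A(j) = -j² (A(j) = (j*(-1))*j = (-j)*j = -j²)
-20793 - A(N(-9)) = -20793 - (-1)*(5/(-9) + (⅛)*(-9))² = -20793 - (-1)*(5*(-⅑) - 9/8)² = -20793 - (-1)*(-5/9 - 9/8)² = -20793 - (-1)*(-121/72)² = -20793 - (-1)*14641/5184 = -20793 - 1*(-14641/5184) = -20793 + 14641/5184 = -107776271/5184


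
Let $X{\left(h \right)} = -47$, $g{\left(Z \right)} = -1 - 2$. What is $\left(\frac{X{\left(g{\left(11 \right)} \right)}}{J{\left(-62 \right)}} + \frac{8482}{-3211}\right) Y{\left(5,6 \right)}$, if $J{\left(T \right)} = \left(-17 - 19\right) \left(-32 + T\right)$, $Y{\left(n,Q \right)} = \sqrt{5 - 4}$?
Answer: $- \frac{613915}{231192} \approx -2.6554$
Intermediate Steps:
$Y{\left(n,Q \right)} = 1$ ($Y{\left(n,Q \right)} = \sqrt{1} = 1$)
$g{\left(Z \right)} = -3$ ($g{\left(Z \right)} = -1 - 2 = -3$)
$J{\left(T \right)} = 1152 - 36 T$ ($J{\left(T \right)} = - 36 \left(-32 + T\right) = 1152 - 36 T$)
$\left(\frac{X{\left(g{\left(11 \right)} \right)}}{J{\left(-62 \right)}} + \frac{8482}{-3211}\right) Y{\left(5,6 \right)} = \left(- \frac{47}{1152 - -2232} + \frac{8482}{-3211}\right) 1 = \left(- \frac{47}{1152 + 2232} + 8482 \left(- \frac{1}{3211}\right)\right) 1 = \left(- \frac{47}{3384} - \frac{8482}{3211}\right) 1 = \left(\left(-47\right) \frac{1}{3384} - \frac{8482}{3211}\right) 1 = \left(- \frac{1}{72} - \frac{8482}{3211}\right) 1 = \left(- \frac{613915}{231192}\right) 1 = - \frac{613915}{231192}$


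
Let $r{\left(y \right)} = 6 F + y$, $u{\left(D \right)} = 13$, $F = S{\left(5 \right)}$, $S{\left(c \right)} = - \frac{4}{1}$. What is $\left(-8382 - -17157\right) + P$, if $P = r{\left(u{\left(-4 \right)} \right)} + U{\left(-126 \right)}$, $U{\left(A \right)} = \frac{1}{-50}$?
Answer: $\frac{438199}{50} \approx 8764.0$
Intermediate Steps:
$S{\left(c \right)} = -4$ ($S{\left(c \right)} = \left(-4\right) 1 = -4$)
$F = -4$
$U{\left(A \right)} = - \frac{1}{50}$
$r{\left(y \right)} = -24 + y$ ($r{\left(y \right)} = 6 \left(-4\right) + y = -24 + y$)
$P = - \frac{551}{50}$ ($P = \left(-24 + 13\right) - \frac{1}{50} = -11 - \frac{1}{50} = - \frac{551}{50} \approx -11.02$)
$\left(-8382 - -17157\right) + P = \left(-8382 - -17157\right) - \frac{551}{50} = \left(-8382 + 17157\right) - \frac{551}{50} = 8775 - \frac{551}{50} = \frac{438199}{50}$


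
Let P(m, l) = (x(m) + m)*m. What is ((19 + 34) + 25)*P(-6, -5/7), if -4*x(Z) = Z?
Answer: 2106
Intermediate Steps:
x(Z) = -Z/4
P(m, l) = 3*m²/4 (P(m, l) = (-m/4 + m)*m = (3*m/4)*m = 3*m²/4)
((19 + 34) + 25)*P(-6, -5/7) = ((19 + 34) + 25)*((¾)*(-6)²) = (53 + 25)*((¾)*36) = 78*27 = 2106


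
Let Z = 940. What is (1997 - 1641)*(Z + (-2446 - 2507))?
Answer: -1428628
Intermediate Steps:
(1997 - 1641)*(Z + (-2446 - 2507)) = (1997 - 1641)*(940 + (-2446 - 2507)) = 356*(940 - 4953) = 356*(-4013) = -1428628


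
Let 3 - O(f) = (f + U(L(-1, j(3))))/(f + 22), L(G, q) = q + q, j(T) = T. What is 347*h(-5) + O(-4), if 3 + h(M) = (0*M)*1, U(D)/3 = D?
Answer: -9349/9 ≈ -1038.8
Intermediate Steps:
L(G, q) = 2*q
U(D) = 3*D
O(f) = 3 - (18 + f)/(22 + f) (O(f) = 3 - (f + 3*(2*3))/(f + 22) = 3 - (f + 3*6)/(22 + f) = 3 - (f + 18)/(22 + f) = 3 - (18 + f)/(22 + f))
h(M) = -3 (h(M) = -3 + (0*M)*1 = -3 + 0*1 = -3 + 0 = -3)
347*h(-5) + O(-4) = 347*(-3) + 2*(24 - 4)/(22 - 4) = -1041 + 2*20/18 = -1041 + 2*(1/18)*20 = -1041 + 20/9 = -9349/9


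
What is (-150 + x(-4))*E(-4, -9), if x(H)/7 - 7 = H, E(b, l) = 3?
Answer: -387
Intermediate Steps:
x(H) = 49 + 7*H
(-150 + x(-4))*E(-4, -9) = (-150 + (49 + 7*(-4)))*3 = (-150 + (49 - 28))*3 = (-150 + 21)*3 = -129*3 = -387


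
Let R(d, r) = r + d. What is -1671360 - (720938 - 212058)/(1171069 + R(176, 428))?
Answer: -1958287894160/1171673 ≈ -1.6714e+6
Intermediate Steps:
R(d, r) = d + r
-1671360 - (720938 - 212058)/(1171069 + R(176, 428)) = -1671360 - (720938 - 212058)/(1171069 + (176 + 428)) = -1671360 - 508880/(1171069 + 604) = -1671360 - 508880/1171673 = -1958287894160/1171673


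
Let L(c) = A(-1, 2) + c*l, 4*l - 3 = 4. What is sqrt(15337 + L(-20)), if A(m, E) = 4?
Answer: sqrt(15306) ≈ 123.72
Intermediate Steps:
l = 7/4 (l = 3/4 + (1/4)*4 = 3/4 + 1 = 7/4 ≈ 1.7500)
L(c) = 4 + 7*c/4 (L(c) = 4 + c*(7/4) = 4 + 7*c/4)
sqrt(15337 + L(-20)) = sqrt(15337 + (4 + (7/4)*(-20))) = sqrt(15337 + (4 - 35)) = sqrt(15337 - 31) = sqrt(15306)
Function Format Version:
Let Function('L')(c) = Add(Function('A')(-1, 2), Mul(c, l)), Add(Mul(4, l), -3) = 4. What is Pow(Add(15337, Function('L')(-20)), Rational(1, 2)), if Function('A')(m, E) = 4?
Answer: Pow(15306, Rational(1, 2)) ≈ 123.72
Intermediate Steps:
l = Rational(7, 4) (l = Add(Rational(3, 4), Mul(Rational(1, 4), 4)) = Add(Rational(3, 4), 1) = Rational(7, 4) ≈ 1.7500)
Function('L')(c) = Add(4, Mul(Rational(7, 4), c)) (Function('L')(c) = Add(4, Mul(c, Rational(7, 4))) = Add(4, Mul(Rational(7, 4), c)))
Pow(Add(15337, Function('L')(-20)), Rational(1, 2)) = Pow(Add(15337, Add(4, Mul(Rational(7, 4), -20))), Rational(1, 2)) = Pow(Add(15337, Add(4, -35)), Rational(1, 2)) = Pow(Add(15337, -31), Rational(1, 2)) = Pow(15306, Rational(1, 2))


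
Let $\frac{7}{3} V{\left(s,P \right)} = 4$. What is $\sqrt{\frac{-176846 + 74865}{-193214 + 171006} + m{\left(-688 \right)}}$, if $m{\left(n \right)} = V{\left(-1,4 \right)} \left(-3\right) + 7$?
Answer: $\frac{\sqrt{2435244959}}{19432} \approx 2.5395$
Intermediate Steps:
$V{\left(s,P \right)} = \frac{12}{7}$ ($V{\left(s,P \right)} = \frac{3}{7} \cdot 4 = \frac{12}{7}$)
$m{\left(n \right)} = \frac{13}{7}$ ($m{\left(n \right)} = \frac{12}{7} \left(-3\right) + 7 = - \frac{36}{7} + 7 = \frac{13}{7}$)
$\sqrt{\frac{-176846 + 74865}{-193214 + 171006} + m{\left(-688 \right)}} = \sqrt{\frac{-176846 + 74865}{-193214 + 171006} + \frac{13}{7}} = \sqrt{- \frac{101981}{-22208} + \frac{13}{7}} = \sqrt{\left(-101981\right) \left(- \frac{1}{22208}\right) + \frac{13}{7}} = \sqrt{\frac{101981}{22208} + \frac{13}{7}} = \sqrt{\frac{1002571}{155456}} = \frac{\sqrt{2435244959}}{19432}$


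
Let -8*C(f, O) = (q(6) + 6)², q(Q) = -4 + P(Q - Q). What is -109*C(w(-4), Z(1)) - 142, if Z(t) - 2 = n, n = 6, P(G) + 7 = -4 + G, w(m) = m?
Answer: 7693/8 ≈ 961.63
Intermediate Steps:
P(G) = -11 + G (P(G) = -7 + (-4 + G) = -11 + G)
Z(t) = 8 (Z(t) = 2 + 6 = 8)
q(Q) = -15 (q(Q) = -4 + (-11 + (Q - Q)) = -4 + (-11 + 0) = -4 - 11 = -15)
C(f, O) = -81/8 (C(f, O) = -(-15 + 6)²/8 = -⅛*(-9)² = -⅛*81 = -81/8)
-109*C(w(-4), Z(1)) - 142 = -109*(-81/8) - 142 = 8829/8 - 142 = 7693/8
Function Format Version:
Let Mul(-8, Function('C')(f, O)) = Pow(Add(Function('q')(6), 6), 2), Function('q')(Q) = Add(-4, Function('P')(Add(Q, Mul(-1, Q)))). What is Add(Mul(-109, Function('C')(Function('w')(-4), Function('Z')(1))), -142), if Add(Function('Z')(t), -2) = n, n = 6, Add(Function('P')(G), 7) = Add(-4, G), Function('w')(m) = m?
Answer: Rational(7693, 8) ≈ 961.63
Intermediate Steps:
Function('P')(G) = Add(-11, G) (Function('P')(G) = Add(-7, Add(-4, G)) = Add(-11, G))
Function('Z')(t) = 8 (Function('Z')(t) = Add(2, 6) = 8)
Function('q')(Q) = -15 (Function('q')(Q) = Add(-4, Add(-11, Add(Q, Mul(-1, Q)))) = Add(-4, Add(-11, 0)) = Add(-4, -11) = -15)
Function('C')(f, O) = Rational(-81, 8) (Function('C')(f, O) = Mul(Rational(-1, 8), Pow(Add(-15, 6), 2)) = Mul(Rational(-1, 8), Pow(-9, 2)) = Mul(Rational(-1, 8), 81) = Rational(-81, 8))
Add(Mul(-109, Function('C')(Function('w')(-4), Function('Z')(1))), -142) = Add(Mul(-109, Rational(-81, 8)), -142) = Add(Rational(8829, 8), -142) = Rational(7693, 8)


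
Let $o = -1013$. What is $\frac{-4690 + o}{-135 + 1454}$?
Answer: $- \frac{5703}{1319} \approx -4.3237$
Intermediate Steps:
$\frac{-4690 + o}{-135 + 1454} = \frac{-4690 - 1013}{-135 + 1454} = - \frac{5703}{1319}$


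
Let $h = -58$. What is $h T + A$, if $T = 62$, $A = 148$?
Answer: $-3448$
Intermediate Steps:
$h T + A = \left(-58\right) 62 + 148 = -3596 + 148 = -3448$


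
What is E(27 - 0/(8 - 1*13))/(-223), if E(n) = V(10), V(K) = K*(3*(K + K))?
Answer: -600/223 ≈ -2.6906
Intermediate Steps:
V(K) = 6*K² (V(K) = K*(3*(2*K)) = K*(6*K) = 6*K²)
E(n) = 600 (E(n) = 6*10² = 6*100 = 600)
E(27 - 0/(8 - 1*13))/(-223) = 600/(-223) = 600*(-1/223) = -600/223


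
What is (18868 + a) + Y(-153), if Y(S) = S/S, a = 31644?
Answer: 50513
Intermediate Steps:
Y(S) = 1
(18868 + a) + Y(-153) = (18868 + 31644) + 1 = 50512 + 1 = 50513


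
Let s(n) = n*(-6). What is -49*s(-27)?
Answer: -7938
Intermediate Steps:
s(n) = -6*n
-49*s(-27) = -(-294)*(-27) = -49*162 = -7938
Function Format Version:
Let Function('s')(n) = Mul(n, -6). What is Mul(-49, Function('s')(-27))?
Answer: -7938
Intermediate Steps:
Function('s')(n) = Mul(-6, n)
Mul(-49, Function('s')(-27)) = Mul(-49, Mul(-6, -27)) = Mul(-49, 162) = -7938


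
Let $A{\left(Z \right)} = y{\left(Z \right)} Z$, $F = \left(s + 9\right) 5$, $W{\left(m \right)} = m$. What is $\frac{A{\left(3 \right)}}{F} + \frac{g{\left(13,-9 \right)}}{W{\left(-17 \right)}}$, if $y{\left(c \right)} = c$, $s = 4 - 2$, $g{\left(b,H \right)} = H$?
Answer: $\frac{648}{935} \approx 0.69305$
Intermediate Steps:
$s = 2$
$F = 55$ ($F = \left(2 + 9\right) 5 = 11 \cdot 5 = 55$)
$A{\left(Z \right)} = Z^{2}$ ($A{\left(Z \right)} = Z Z = Z^{2}$)
$\frac{A{\left(3 \right)}}{F} + \frac{g{\left(13,-9 \right)}}{W{\left(-17 \right)}} = \frac{3^{2}}{55} - \frac{9}{-17} = 9 \cdot \frac{1}{55} - - \frac{9}{17} = \frac{9}{55} + \frac{9}{17} = \frac{648}{935}$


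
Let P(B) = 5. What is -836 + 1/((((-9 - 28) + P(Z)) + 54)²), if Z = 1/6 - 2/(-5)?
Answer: -404623/484 ≈ -836.00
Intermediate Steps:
Z = 17/30 (Z = 1*(⅙) - 2*(-⅕) = ⅙ + ⅖ = 17/30 ≈ 0.56667)
-836 + 1/((((-9 - 28) + P(Z)) + 54)²) = -836 + 1/((((-9 - 28) + 5) + 54)²) = -836 + 1/(((-37 + 5) + 54)²) = -836 + 1/((-32 + 54)²) = -836 + 1/(22²) = -836 + 1/484 = -404623/484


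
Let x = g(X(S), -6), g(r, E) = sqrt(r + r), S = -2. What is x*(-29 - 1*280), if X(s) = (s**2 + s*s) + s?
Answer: -618*sqrt(3) ≈ -1070.4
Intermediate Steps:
X(s) = s + 2*s**2 (X(s) = (s**2 + s**2) + s = 2*s**2 + s = s + 2*s**2)
g(r, E) = sqrt(2)*sqrt(r) (g(r, E) = sqrt(2*r) = sqrt(2)*sqrt(r))
x = 2*sqrt(3) (x = sqrt(2)*sqrt(-2*(1 + 2*(-2))) = sqrt(2)*sqrt(-2*(1 - 4)) = sqrt(2)*sqrt(-2*(-3)) = sqrt(2)*sqrt(6) = 2*sqrt(3) ≈ 3.4641)
x*(-29 - 1*280) = (2*sqrt(3))*(-29 - 1*280) = (2*sqrt(3))*(-29 - 280) = (2*sqrt(3))*(-309) = -618*sqrt(3)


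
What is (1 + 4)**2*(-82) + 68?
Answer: -1982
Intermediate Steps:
(1 + 4)**2*(-82) + 68 = 5**2*(-82) + 68 = 25*(-82) + 68 = -2050 + 68 = -1982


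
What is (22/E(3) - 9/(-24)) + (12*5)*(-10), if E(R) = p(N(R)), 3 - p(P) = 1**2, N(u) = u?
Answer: -4709/8 ≈ -588.63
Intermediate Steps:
p(P) = 2 (p(P) = 3 - 1*1**2 = 3 - 1*1 = 3 - 1 = 2)
E(R) = 2
(22/E(3) - 9/(-24)) + (12*5)*(-10) = (22/2 - 9/(-24)) + (12*5)*(-10) = (22*(1/2) - 9*(-1/24)) + 60*(-10) = (11 + 3/8) - 600 = 91/8 - 600 = -4709/8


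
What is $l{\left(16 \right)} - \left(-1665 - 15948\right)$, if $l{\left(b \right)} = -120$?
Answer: $17493$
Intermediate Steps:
$l{\left(16 \right)} - \left(-1665 - 15948\right) = -120 - \left(-1665 - 15948\right) = -120 - -17613 = -120 + 17613 = 17493$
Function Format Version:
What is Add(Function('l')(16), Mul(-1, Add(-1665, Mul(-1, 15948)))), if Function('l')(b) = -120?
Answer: 17493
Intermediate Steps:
Add(Function('l')(16), Mul(-1, Add(-1665, Mul(-1, 15948)))) = Add(-120, Mul(-1, Add(-1665, Mul(-1, 15948)))) = Add(-120, Mul(-1, Add(-1665, -15948))) = Add(-120, Mul(-1, -17613)) = Add(-120, 17613) = 17493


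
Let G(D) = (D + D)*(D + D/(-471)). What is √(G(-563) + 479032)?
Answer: 2*√61650948243/471 ≈ 1054.3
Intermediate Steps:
G(D) = 940*D²/471 (G(D) = (2*D)*(D + D*(-1/471)) = (2*D)*(D - D/471) = (2*D)*(470*D/471) = 940*D²/471)
√(G(-563) + 479032) = √((940/471)*(-563)² + 479032) = √((940/471)*316969 + 479032) = √(297950860/471 + 479032) = √(523574932/471) = 2*√61650948243/471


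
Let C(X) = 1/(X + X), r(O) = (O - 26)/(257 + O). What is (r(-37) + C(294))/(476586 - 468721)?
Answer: -4603/127177050 ≈ -3.6194e-5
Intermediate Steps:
r(O) = (-26 + O)/(257 + O)
C(X) = 1/(2*X)
(r(-37) + C(294))/(476586 - 468721) = ((-26 - 37)/(257 - 37) + (½)/294)/(476586 - 468721) = (-63/220 + (½)*(1/294))/7865 = ((1/220)*(-63) + 1/588)*(1/7865) = (-63/220 + 1/588)*(1/7865) = -4603/16170*1/7865 = -4603/127177050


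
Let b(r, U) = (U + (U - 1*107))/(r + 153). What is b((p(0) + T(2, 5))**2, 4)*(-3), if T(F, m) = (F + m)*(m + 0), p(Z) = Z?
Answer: 297/1378 ≈ 0.21553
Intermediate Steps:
T(F, m) = m*(F + m) (T(F, m) = (F + m)*m = m*(F + m))
b(r, U) = (-107 + 2*U)/(153 + r) (b(r, U) = (U + (U - 107))/(153 + r) = (U + (-107 + U))/(153 + r) = (-107 + 2*U)/(153 + r))
b((p(0) + T(2, 5))**2, 4)*(-3) = ((-107 + 2*4)/(153 + (0 + 5*(2 + 5))**2))*(-3) = ((-107 + 8)/(153 + (0 + 5*7)**2))*(-3) = (-99/(153 + (0 + 35)**2))*(-3) = (-99/(153 + 35**2))*(-3) = (-99/(153 + 1225))*(-3) = (-99/1378)*(-3) = ((1/1378)*(-99))*(-3) = -99/1378*(-3) = 297/1378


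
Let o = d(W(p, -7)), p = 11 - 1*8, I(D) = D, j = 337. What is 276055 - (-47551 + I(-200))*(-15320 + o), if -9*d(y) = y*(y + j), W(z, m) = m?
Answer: -719013175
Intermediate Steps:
p = 3 (p = 11 - 8 = 3)
d(y) = -y*(337 + y)/9 (d(y) = -y*(y + 337)/9 = -y*(337 + y)/9)
o = 770/3 (o = -⅑*(-7)*(337 - 7) = -⅑*(-7)*330 = 770/3 ≈ 256.67)
276055 - (-47551 + I(-200))*(-15320 + o) = 276055 - (-47551 - 200)*(-15320 + 770/3) = 276055 - (-47751)*(-45190)/3 = 276055 - 1*719289230 = 276055 - 719289230 = -719013175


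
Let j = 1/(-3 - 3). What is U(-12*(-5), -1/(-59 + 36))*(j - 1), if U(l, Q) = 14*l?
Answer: -980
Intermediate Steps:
j = -⅙ (j = 1/(-6) = -⅙ ≈ -0.16667)
U(-12*(-5), -1/(-59 + 36))*(j - 1) = (14*(-12*(-5)))*(-⅙ - 1) = (14*60)*(-7/6) = 840*(-7/6) = -980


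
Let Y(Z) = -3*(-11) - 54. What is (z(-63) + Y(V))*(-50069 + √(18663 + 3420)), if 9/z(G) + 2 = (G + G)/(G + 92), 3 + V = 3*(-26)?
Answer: 206534625/184 - 4125*√22083/184 ≈ 1.1191e+6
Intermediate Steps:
V = -81 (V = -3 + 3*(-26) = -3 - 78 = -81)
Y(Z) = -21 (Y(Z) = 33 - 54 = -21)
z(G) = 9/(-2 + 2*G/(92 + G)) (z(G) = 9/(-2 + (G + G)/(G + 92)) = 9/(-2 + (2*G)/(92 + G)) = 9/(-2 + 2*G/(92 + G)))
(z(-63) + Y(V))*(-50069 + √(18663 + 3420)) = ((-9/2 - 9/184*(-63)) - 21)*(-50069 + √(18663 + 3420)) = ((-9/2 + 567/184) - 21)*(-50069 + √22083) = (-261/184 - 21)*(-50069 + √22083) = -4125*(-50069 + √22083)/184 = 206534625/184 - 4125*√22083/184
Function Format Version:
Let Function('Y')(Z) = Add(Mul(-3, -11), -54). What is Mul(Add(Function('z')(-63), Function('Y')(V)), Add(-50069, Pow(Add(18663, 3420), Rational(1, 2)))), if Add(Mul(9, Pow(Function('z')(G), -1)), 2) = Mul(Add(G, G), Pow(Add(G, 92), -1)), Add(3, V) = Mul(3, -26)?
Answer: Add(Rational(206534625, 184), Mul(Rational(-4125, 184), Pow(22083, Rational(1, 2)))) ≈ 1.1191e+6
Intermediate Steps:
V = -81 (V = Add(-3, Mul(3, -26)) = Add(-3, -78) = -81)
Function('Y')(Z) = -21 (Function('Y')(Z) = Add(33, -54) = -21)
Function('z')(G) = Mul(9, Pow(Add(-2, Mul(2, G, Pow(Add(92, G), -1))), -1)) (Function('z')(G) = Mul(9, Pow(Add(-2, Mul(Add(G, G), Pow(Add(G, 92), -1))), -1)) = Mul(9, Pow(Add(-2, Mul(Mul(2, G), Pow(Add(92, G), -1))), -1)) = Mul(9, Pow(Add(-2, Mul(2, G, Pow(Add(92, G), -1))), -1)))
Mul(Add(Function('z')(-63), Function('Y')(V)), Add(-50069, Pow(Add(18663, 3420), Rational(1, 2)))) = Mul(Add(Add(Rational(-9, 2), Mul(Rational(-9, 184), -63)), -21), Add(-50069, Pow(Add(18663, 3420), Rational(1, 2)))) = Mul(Add(Add(Rational(-9, 2), Rational(567, 184)), -21), Add(-50069, Pow(22083, Rational(1, 2)))) = Mul(Add(Rational(-261, 184), -21), Add(-50069, Pow(22083, Rational(1, 2)))) = Mul(Rational(-4125, 184), Add(-50069, Pow(22083, Rational(1, 2)))) = Add(Rational(206534625, 184), Mul(Rational(-4125, 184), Pow(22083, Rational(1, 2))))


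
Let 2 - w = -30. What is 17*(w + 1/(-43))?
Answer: 23375/43 ≈ 543.60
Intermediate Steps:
w = 32 (w = 2 - 1*(-30) = 2 + 30 = 32)
17*(w + 1/(-43)) = 17*(32 + 1/(-43)) = 17*(32 - 1/43) = 17*(1375/43) = 23375/43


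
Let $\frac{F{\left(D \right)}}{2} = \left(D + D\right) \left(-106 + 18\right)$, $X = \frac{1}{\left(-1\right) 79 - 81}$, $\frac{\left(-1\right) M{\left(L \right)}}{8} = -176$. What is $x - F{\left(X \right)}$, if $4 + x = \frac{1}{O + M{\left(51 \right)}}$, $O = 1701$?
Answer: $- \frac{96374}{15545} \approx -6.1997$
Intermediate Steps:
$M{\left(L \right)} = 1408$ ($M{\left(L \right)} = \left(-8\right) \left(-176\right) = 1408$)
$X = - \frac{1}{160}$ ($X = \frac{1}{-79 - 81} = \frac{1}{-160} = - \frac{1}{160} \approx -0.00625$)
$F{\left(D \right)} = - 352 D$ ($F{\left(D \right)} = 2 \left(D + D\right) \left(-106 + 18\right) = 2 \cdot 2 D \left(-88\right) = 2 \left(- 176 D\right) = - 352 D$)
$x = - \frac{12435}{3109}$ ($x = -4 + \frac{1}{1701 + 1408} = -4 + \frac{1}{3109} = - \frac{12435}{3109} \approx -3.9997$)
$x - F{\left(X \right)} = - \frac{12435}{3109} - \left(-352\right) \left(- \frac{1}{160}\right) = - \frac{12435}{3109} - \frac{11}{5} = - \frac{96374}{15545}$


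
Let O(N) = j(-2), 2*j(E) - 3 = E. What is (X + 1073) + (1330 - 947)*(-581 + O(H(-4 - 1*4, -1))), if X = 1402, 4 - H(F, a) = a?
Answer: -439713/2 ≈ -2.1986e+5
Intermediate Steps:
H(F, a) = 4 - a
j(E) = 3/2 + E/2
O(N) = ½ (O(N) = 3/2 + (½)*(-2) = 3/2 - 1 = ½)
(X + 1073) + (1330 - 947)*(-581 + O(H(-4 - 1*4, -1))) = (1402 + 1073) + (1330 - 947)*(-581 + ½) = 2475 + 383*(-1161/2) = 2475 - 444663/2 = -439713/2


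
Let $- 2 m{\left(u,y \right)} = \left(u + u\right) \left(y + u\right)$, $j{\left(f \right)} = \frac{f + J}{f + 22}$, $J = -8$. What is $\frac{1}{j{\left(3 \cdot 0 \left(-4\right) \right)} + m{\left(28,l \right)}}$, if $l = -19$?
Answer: $- \frac{11}{2776} \approx -0.0039625$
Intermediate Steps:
$j{\left(f \right)} = \frac{-8 + f}{22 + f}$ ($j{\left(f \right)} = \frac{f - 8}{f + 22} = \frac{-8 + f}{22 + f}$)
$m{\left(u,y \right)} = - u \left(u + y\right)$ ($m{\left(u,y \right)} = - \frac{\left(u + u\right) \left(y + u\right)}{2} = - \frac{2 u \left(u + y\right)}{2} = - u \left(u + y\right)$)
$\frac{1}{j{\left(3 \cdot 0 \left(-4\right) \right)} + m{\left(28,l \right)}} = \frac{1}{\frac{-8 + 3 \cdot 0 \left(-4\right)}{22 + 3 \cdot 0 \left(-4\right)} - 28 \left(28 - 19\right)} = \frac{1}{\frac{-8 + 0 \left(-4\right)}{22 + 0 \left(-4\right)} - 28 \cdot 9} = \frac{1}{\frac{-8 + 0}{22 + 0} - 252} = \frac{1}{\frac{1}{22} \left(-8\right) - 252} = \frac{1}{- \frac{4}{11} - 252} = \frac{1}{- \frac{2776}{11}} = - \frac{11}{2776}$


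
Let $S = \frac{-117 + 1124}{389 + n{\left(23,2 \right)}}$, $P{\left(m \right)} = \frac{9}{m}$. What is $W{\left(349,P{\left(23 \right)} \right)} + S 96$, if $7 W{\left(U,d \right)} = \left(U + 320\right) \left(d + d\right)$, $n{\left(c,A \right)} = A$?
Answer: $\frac{881418}{2737} \approx 322.04$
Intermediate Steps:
$W{\left(U,d \right)} = \frac{2 d \left(320 + U\right)}{7}$ ($W{\left(U,d \right)} = \frac{\left(U + 320\right) \left(d + d\right)}{7} = \frac{\left(320 + U\right) 2 d}{7} = \frac{2 d \left(320 + U\right)}{7}$)
$S = \frac{1007}{391}$ ($S = \frac{-117 + 1124}{389 + 2} = \frac{1007}{391} \approx 2.5754$)
$W{\left(349,P{\left(23 \right)} \right)} + S 96 = \frac{2 \cdot \frac{9}{23} \left(320 + 349\right)}{7} + \frac{1007}{391} \cdot 96 = \frac{2}{7} \cdot 9 \cdot \frac{1}{23} \cdot 669 + \frac{96672}{391} = \frac{2}{7} \cdot \frac{9}{23} \cdot 669 + \frac{96672}{391} = \frac{12042}{161} + \frac{96672}{391} = \frac{881418}{2737}$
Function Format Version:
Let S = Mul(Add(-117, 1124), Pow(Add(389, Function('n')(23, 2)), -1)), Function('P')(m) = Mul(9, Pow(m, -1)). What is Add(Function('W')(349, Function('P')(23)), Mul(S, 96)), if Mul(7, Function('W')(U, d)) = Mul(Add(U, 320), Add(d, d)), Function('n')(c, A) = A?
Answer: Rational(881418, 2737) ≈ 322.04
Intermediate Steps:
Function('W')(U, d) = Mul(Rational(2, 7), d, Add(320, U)) (Function('W')(U, d) = Mul(Rational(1, 7), Mul(Add(U, 320), Add(d, d))) = Mul(Rational(1, 7), Mul(Add(320, U), Mul(2, d))) = Mul(Rational(1, 7), Mul(2, d, Add(320, U))) = Mul(Rational(2, 7), d, Add(320, U)))
S = Rational(1007, 391) (S = Mul(Add(-117, 1124), Pow(Add(389, 2), -1)) = Mul(1007, Pow(391, -1)) = Mul(1007, Rational(1, 391)) = Rational(1007, 391) ≈ 2.5754)
Add(Function('W')(349, Function('P')(23)), Mul(S, 96)) = Add(Mul(Rational(2, 7), Mul(9, Pow(23, -1)), Add(320, 349)), Mul(Rational(1007, 391), 96)) = Add(Mul(Rational(2, 7), Mul(9, Rational(1, 23)), 669), Rational(96672, 391)) = Add(Mul(Rational(2, 7), Rational(9, 23), 669), Rational(96672, 391)) = Add(Rational(12042, 161), Rational(96672, 391)) = Rational(881418, 2737)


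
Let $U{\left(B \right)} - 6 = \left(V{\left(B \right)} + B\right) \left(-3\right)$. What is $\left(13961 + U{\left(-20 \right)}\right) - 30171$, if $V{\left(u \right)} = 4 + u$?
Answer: $-16096$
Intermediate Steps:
$U{\left(B \right)} = -6 - 6 B$ ($U{\left(B \right)} = 6 + \left(\left(4 + B\right) + B\right) \left(-3\right) = 6 + \left(4 + 2 B\right) \left(-3\right) = 6 - \left(12 + 6 B\right) = -6 - 6 B$)
$\left(13961 + U{\left(-20 \right)}\right) - 30171 = \left(13961 - -114\right) - 30171 = \left(13961 + \left(-6 + 120\right)\right) - 30171 = \left(13961 + 114\right) - 30171 = 14075 - 30171 = -16096$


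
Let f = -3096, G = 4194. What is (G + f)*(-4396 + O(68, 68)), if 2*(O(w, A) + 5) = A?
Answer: -4794966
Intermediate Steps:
O(w, A) = -5 + A/2
(G + f)*(-4396 + O(68, 68)) = (4194 - 3096)*(-4396 + (-5 + (1/2)*68)) = 1098*(-4396 + (-5 + 34)) = 1098*(-4396 + 29) = 1098*(-4367) = -4794966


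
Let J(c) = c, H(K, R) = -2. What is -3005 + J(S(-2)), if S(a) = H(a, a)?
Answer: -3007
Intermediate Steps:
S(a) = -2
-3005 + J(S(-2)) = -3005 - 2 = -3007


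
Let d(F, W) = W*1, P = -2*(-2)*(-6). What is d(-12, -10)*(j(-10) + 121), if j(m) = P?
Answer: -970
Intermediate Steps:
P = -24 (P = 4*(-6) = -24)
d(F, W) = W
j(m) = -24
d(-12, -10)*(j(-10) + 121) = -10*(-24 + 121) = -10*97 = -970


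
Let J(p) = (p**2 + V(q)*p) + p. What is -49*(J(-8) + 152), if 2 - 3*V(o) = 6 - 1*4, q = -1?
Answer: -10192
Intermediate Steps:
V(o) = 0 (V(o) = 2/3 - (6 - 1*4)/3 = 2/3 - (6 - 4)/3 = 2/3 - 1/3*2 = 2/3 - 2/3 = 0)
J(p) = p + p**2 (J(p) = (p**2 + 0*p) + p = (p**2 + 0) + p = p**2 + p = p + p**2)
-49*(J(-8) + 152) = -49*(-8*(1 - 8) + 152) = -49*(-8*(-7) + 152) = -49*(56 + 152) = -49*208 = -10192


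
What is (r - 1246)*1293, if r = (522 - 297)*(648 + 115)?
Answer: 220364697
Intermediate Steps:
r = 171675 (r = 225*763 = 171675)
(r - 1246)*1293 = (171675 - 1246)*1293 = 170429*1293 = 220364697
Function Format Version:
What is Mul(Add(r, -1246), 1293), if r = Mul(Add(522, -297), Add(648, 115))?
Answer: 220364697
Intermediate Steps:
r = 171675 (r = Mul(225, 763) = 171675)
Mul(Add(r, -1246), 1293) = Mul(Add(171675, -1246), 1293) = Mul(170429, 1293) = 220364697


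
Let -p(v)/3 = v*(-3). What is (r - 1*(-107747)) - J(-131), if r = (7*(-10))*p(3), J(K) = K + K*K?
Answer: 88827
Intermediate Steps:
p(v) = 9*v (p(v) = -3*v*(-3) = -(-9)*v = 9*v)
J(K) = K + K**2
r = -1890 (r = (7*(-10))*(9*3) = -70*27 = -1890)
(r - 1*(-107747)) - J(-131) = (-1890 - 1*(-107747)) - (-131)*(1 - 131) = (-1890 + 107747) - (-131)*(-130) = 105857 - 1*17030 = 105857 - 17030 = 88827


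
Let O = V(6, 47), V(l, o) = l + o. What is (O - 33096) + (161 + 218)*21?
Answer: -25084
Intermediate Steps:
O = 53 (O = 6 + 47 = 53)
(O - 33096) + (161 + 218)*21 = (53 - 33096) + (161 + 218)*21 = -33043 + 379*21 = -33043 + 7959 = -25084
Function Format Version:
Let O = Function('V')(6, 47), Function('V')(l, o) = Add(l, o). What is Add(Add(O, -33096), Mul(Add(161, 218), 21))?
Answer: -25084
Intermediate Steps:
O = 53 (O = Add(6, 47) = 53)
Add(Add(O, -33096), Mul(Add(161, 218), 21)) = Add(Add(53, -33096), Mul(Add(161, 218), 21)) = Add(-33043, Mul(379, 21)) = Add(-33043, 7959) = -25084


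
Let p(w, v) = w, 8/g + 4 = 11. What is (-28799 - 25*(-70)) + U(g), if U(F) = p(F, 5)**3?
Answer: -9277295/343 ≈ -27048.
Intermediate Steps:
g = 8/7 (g = 8/(-4 + 11) = 8/7 ≈ 1.1429)
U(F) = F**3
(-28799 - 25*(-70)) + U(g) = (-28799 - 25*(-70)) + (8/7)**3 = (-28799 + 1750) + 512/343 = -27049 + 512/343 = -9277295/343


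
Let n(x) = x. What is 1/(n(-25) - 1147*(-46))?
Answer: 1/52737 ≈ 1.8962e-5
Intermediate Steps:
1/(n(-25) - 1147*(-46)) = 1/(-25 - 1147*(-46)) = 1/(-25 + 52762) = 1/52737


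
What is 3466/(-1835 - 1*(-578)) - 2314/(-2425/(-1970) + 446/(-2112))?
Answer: -605837570770/266671293 ≈ -2271.9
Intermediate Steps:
3466/(-1835 - 1*(-578)) - 2314/(-2425/(-1970) + 446/(-2112)) = 3466/(-1835 + 578) - 2314/(-2425*(-1/1970) + 446*(-1/2112)) = 3466/(-1257) - 2314/(485/394 - 223/1056) = 3466*(-1/1257) - 2314/212149/208032 = -3466/1257 - 2314*208032/212149 = -3466/1257 - 481386048/212149 = -605837570770/266671293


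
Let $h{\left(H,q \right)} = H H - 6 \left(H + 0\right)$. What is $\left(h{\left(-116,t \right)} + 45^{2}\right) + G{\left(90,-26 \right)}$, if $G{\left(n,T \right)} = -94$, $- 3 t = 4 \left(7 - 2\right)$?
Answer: $16083$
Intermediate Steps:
$t = - \frac{20}{3}$ ($t = - \frac{4 \left(7 - 2\right)}{3} = - \frac{4 \cdot 5}{3} = \left(- \frac{1}{3}\right) 20 = - \frac{20}{3} \approx -6.6667$)
$h{\left(H,q \right)} = H^{2} - 6 H$
$\left(h{\left(-116,t \right)} + 45^{2}\right) + G{\left(90,-26 \right)} = \left(- 116 \left(-6 - 116\right) + 45^{2}\right) - 94 = \left(\left(-116\right) \left(-122\right) + 2025\right) - 94 = \left(14152 + 2025\right) - 94 = 16177 - 94 = 16083$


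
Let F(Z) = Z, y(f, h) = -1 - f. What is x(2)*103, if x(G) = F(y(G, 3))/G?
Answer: -309/2 ≈ -154.50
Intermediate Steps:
x(G) = (-1 - G)/G
x(2)*103 = ((-1 - 1*2)/2)*103 = ((-1 - 2)/2)*103 = ((½)*(-3))*103 = -3/2*103 = -309/2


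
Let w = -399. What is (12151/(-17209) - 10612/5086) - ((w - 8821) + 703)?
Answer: 372602890832/43762487 ≈ 8514.2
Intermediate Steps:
(12151/(-17209) - 10612/5086) - ((w - 8821) + 703) = (12151/(-17209) - 10612/5086) - ((-399 - 8821) + 703) = (12151*(-1/17209) - 10612*1/5086) - (-9220 + 703) = (-12151/17209 - 5306/2543) - 1*(-8517) = -122210947/43762487 + 8517 = 372602890832/43762487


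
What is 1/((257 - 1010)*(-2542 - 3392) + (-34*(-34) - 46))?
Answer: 1/4469412 ≈ 2.2374e-7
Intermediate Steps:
1/((257 - 1010)*(-2542 - 3392) + (-34*(-34) - 46)) = 1/(-753*(-5934) + (1156 - 46)) = 1/(4468302 + 1110) = 1/4469412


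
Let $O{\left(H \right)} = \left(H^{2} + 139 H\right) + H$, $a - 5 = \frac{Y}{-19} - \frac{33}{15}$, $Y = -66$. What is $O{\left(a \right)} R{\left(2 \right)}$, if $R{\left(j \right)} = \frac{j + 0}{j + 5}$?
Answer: $\frac{16564032}{63175} \approx 262.19$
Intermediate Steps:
$R{\left(j \right)} = \frac{j}{5 + j}$
$a = \frac{596}{95}$ ($a = 5 - \left(- \frac{66}{19} + \frac{11}{5}\right) = 5 - - \frac{121}{95} = 5 + \left(\frac{66}{19} - \frac{11}{5}\right) = 5 + \frac{121}{95} = \frac{596}{95} \approx 6.2737$)
$O{\left(H \right)} = H^{2} + 140 H$
$O{\left(a \right)} R{\left(2 \right)} = \frac{596 \left(140 + \frac{596}{95}\right)}{95} \frac{2}{5 + 2} = \frac{596}{95} \cdot \frac{13896}{95} \cdot \frac{2}{7} = \frac{8282016 \cdot 2 \cdot \frac{1}{7}}{9025} = \frac{8282016}{9025} \cdot \frac{2}{7} = \frac{16564032}{63175}$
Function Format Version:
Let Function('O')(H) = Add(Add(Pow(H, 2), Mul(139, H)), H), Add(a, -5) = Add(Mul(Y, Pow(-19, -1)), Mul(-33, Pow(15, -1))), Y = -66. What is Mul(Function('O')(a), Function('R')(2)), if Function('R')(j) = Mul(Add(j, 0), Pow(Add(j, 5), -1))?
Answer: Rational(16564032, 63175) ≈ 262.19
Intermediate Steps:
Function('R')(j) = Mul(j, Pow(Add(5, j), -1))
a = Rational(596, 95) (a = Add(5, Add(Mul(-66, Pow(-19, -1)), Mul(-33, Pow(15, -1)))) = Add(5, Add(Mul(-66, Rational(-1, 19)), Mul(-33, Rational(1, 15)))) = Add(5, Add(Rational(66, 19), Rational(-11, 5))) = Add(5, Rational(121, 95)) = Rational(596, 95) ≈ 6.2737)
Function('O')(H) = Add(Pow(H, 2), Mul(140, H))
Mul(Function('O')(a), Function('R')(2)) = Mul(Mul(Rational(596, 95), Add(140, Rational(596, 95))), Mul(2, Pow(Add(5, 2), -1))) = Mul(Mul(Rational(596, 95), Rational(13896, 95)), Mul(2, Pow(7, -1))) = Mul(Rational(8282016, 9025), Mul(2, Rational(1, 7))) = Mul(Rational(8282016, 9025), Rational(2, 7)) = Rational(16564032, 63175)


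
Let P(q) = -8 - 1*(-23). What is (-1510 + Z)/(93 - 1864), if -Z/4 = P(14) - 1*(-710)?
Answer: 630/253 ≈ 2.4901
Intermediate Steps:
P(q) = 15 (P(q) = -8 + 23 = 15)
Z = -2900 (Z = -4*(15 - 1*(-710)) = -4*(15 + 710) = -4*725 = -2900)
(-1510 + Z)/(93 - 1864) = (-1510 - 2900)/(93 - 1864) = -4410/(-1771) = -4410*(-1/1771) = 630/253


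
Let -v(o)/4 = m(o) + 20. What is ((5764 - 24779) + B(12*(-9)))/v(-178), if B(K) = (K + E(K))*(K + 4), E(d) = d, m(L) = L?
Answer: 3449/632 ≈ 5.4573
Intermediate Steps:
v(o) = -80 - 4*o (v(o) = -4*(o + 20) = -4*(20 + o) = -80 - 4*o)
B(K) = 2*K*(4 + K) (B(K) = (K + K)*(K + 4) = (2*K)*(4 + K) = 2*K*(4 + K))
((5764 - 24779) + B(12*(-9)))/v(-178) = ((5764 - 24779) + 2*(12*(-9))*(4 + 12*(-9)))/(-80 - 4*(-178)) = (-19015 + 2*(-108)*(4 - 108))/(-80 + 712) = (-19015 + 2*(-108)*(-104))/632 = (-19015 + 22464)*(1/632) = 3449*(1/632) = 3449/632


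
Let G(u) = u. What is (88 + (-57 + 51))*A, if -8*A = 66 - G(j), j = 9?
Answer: -2337/4 ≈ -584.25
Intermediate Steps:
A = -57/8 (A = -(66 - 1*9)/8 = -(66 - 9)/8 = -⅛*57 = -57/8 ≈ -7.1250)
(88 + (-57 + 51))*A = (88 + (-57 + 51))*(-57/8) = (88 - 6)*(-57/8) = 82*(-57/8) = -2337/4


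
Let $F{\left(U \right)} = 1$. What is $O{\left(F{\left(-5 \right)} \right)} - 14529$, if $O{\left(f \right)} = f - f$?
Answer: $-14529$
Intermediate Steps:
$O{\left(f \right)} = 0$
$O{\left(F{\left(-5 \right)} \right)} - 14529 = 0 - 14529 = -14529$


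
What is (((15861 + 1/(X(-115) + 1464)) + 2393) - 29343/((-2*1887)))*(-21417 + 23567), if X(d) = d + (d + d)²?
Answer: 1339750202559625/34122621 ≈ 3.9263e+7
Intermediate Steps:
X(d) = d + 4*d² (X(d) = d + (2*d)² = d + 4*d²)
(((15861 + 1/(X(-115) + 1464)) + 2393) - 29343/((-2*1887)))*(-21417 + 23567) = (((15861 + 1/(-115*(1 + 4*(-115)) + 1464)) + 2393) - 29343/((-2*1887)))*(-21417 + 23567) = (((15861 + 1/(-115*(1 - 460) + 1464)) + 2393) - 29343/(-3774))*2150 = (((15861 + 1/(-115*(-459) + 1464)) + 2393) - 29343*(-1/3774))*2150 = (((15861 + 1/(52785 + 1464)) + 2393) + 9781/1258)*2150 = (((15861 + 1/54249) + 2393) + 9781/1258)*2150 = ((860443390/54249 + 2393) + 9781/1258)*2150 = (990261247/54249 + 9781/1258)*2150 = (1246279258195/68245242)*2150 = 1339750202559625/34122621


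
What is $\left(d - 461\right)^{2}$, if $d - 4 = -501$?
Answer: $917764$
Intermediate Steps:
$d = -497$ ($d = 4 - 501 = -497$)
$\left(d - 461\right)^{2} = \left(-497 - 461\right)^{2} = \left(-958\right)^{2} = 917764$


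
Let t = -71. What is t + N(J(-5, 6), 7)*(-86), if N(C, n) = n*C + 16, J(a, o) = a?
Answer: 1563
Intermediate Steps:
N(C, n) = 16 + C*n (N(C, n) = C*n + 16 = 16 + C*n)
t + N(J(-5, 6), 7)*(-86) = -71 + (16 - 5*7)*(-86) = -71 + (16 - 35)*(-86) = -71 - 19*(-86) = -71 + 1634 = 1563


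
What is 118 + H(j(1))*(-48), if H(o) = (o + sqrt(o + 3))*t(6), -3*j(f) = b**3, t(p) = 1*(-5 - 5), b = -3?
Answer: 4438 + 960*sqrt(3) ≈ 6100.8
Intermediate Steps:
t(p) = -10 (t(p) = 1*(-10) = -10)
j(f) = 9 (j(f) = -1/3*(-3)**3 = -1/3*(-27) = 9)
H(o) = -10*o - 10*sqrt(3 + o) (H(o) = (o + sqrt(o + 3))*(-10) = (o + sqrt(3 + o))*(-10) = -10*o - 10*sqrt(3 + o))
118 + H(j(1))*(-48) = 118 + (-10*9 - 10*sqrt(3 + 9))*(-48) = 118 + (-90 - 20*sqrt(3))*(-48) = 118 + (4320 + 960*sqrt(3)) = 4438 + 960*sqrt(3)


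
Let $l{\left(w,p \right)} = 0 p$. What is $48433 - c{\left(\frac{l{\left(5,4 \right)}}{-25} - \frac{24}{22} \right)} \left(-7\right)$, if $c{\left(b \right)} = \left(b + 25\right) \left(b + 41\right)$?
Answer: $\frac{6668592}{121} \approx 55112.0$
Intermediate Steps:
$l{\left(w,p \right)} = 0$
$c{\left(b \right)} = \left(25 + b\right) \left(41 + b\right)$
$48433 - c{\left(\frac{l{\left(5,4 \right)}}{-25} - \frac{24}{22} \right)} \left(-7\right) = 48433 - \left(1025 + \left(\frac{0}{-25} - \frac{24}{22}\right)^{2} + 66 \left(\frac{0}{-25} - \frac{24}{22}\right)\right) \left(-7\right) = 48433 - \left(1025 + \left(0 \left(- \frac{1}{25}\right) - \frac{12}{11}\right)^{2} + 66 \left(0 \left(- \frac{1}{25}\right) - \frac{12}{11}\right)\right) \left(-7\right) = 48433 - \left(1025 + \left(0 - \frac{12}{11}\right)^{2} + 66 \left(0 - \frac{12}{11}\right)\right) \left(-7\right) = 48433 - \left(1025 + \left(- \frac{12}{11}\right)^{2} + 66 \left(- \frac{12}{11}\right)\right) \left(-7\right) = 48433 - \left(1025 + \frac{144}{121} - 72\right) \left(-7\right) = 48433 - \frac{115457}{121} \left(-7\right) = 48433 - - \frac{808199}{121} = 48433 + \frac{808199}{121} = \frac{6668592}{121}$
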